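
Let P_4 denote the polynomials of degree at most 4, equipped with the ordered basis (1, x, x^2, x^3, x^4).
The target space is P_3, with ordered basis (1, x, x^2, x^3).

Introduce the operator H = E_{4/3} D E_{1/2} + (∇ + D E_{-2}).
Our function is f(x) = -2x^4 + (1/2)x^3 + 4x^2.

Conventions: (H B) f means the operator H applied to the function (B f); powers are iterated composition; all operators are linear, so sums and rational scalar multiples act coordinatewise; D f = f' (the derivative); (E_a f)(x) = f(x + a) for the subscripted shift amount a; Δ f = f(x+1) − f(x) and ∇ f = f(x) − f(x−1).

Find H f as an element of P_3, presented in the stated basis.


E_{1/2} f = -2x^4 - (7/2)x^3 + (7/4)x^2 + (27/8)x + 15/16
D E_{1/2} f = -8x^3 - (21/2)x^2 + (7/2)x + 27/8
E_{4/3} D E_{1/2} f = -8x^3 - (85/2)x^2 - (403/6)x - 6391/216
∇ f = -8x^3 + (27/2)x^2 - (3/2)x - 3/2
E_{-2} f = -2x^4 + (33/2)x^3 - 47x^2 + 54x - 20
D E_{-2} f = -8x^3 + (99/2)x^2 - 94x + 54
(∇ + D E_{-2}) f = -16x^3 + 63x^2 - (191/2)x + 105/2
(E_{4/3} D E_{1/2} + (∇ + D E_{-2})) f = -24x^3 + (41/2)x^2 - (488/3)x + 4949/216

the image equals g(x) = -24x^3 + (41/2)x^2 - (488/3)x + 4949/216


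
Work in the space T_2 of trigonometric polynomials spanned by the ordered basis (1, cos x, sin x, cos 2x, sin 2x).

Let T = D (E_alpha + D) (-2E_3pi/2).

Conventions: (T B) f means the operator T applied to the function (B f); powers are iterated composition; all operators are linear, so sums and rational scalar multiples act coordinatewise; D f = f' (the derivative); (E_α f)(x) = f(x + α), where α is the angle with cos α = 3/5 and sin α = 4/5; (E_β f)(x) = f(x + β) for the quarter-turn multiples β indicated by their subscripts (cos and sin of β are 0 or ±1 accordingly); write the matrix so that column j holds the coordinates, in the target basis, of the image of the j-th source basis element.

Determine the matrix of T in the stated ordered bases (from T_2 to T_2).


the matrix is [[0, 0, 0, 0, 0]; [0, -6/5, -18/5, 0, 0]; [0, 18/5, -6/5, 0, 0]; [0, 0, 0, -296/25, -28/25]; [0, 0, 0, 28/25, -296/25]] (rows listed top to bottom)

image of 1: 0
image of cos x: -(6/5)cos x + (18/5)sin x
image of sin x: -(18/5)cos x - (6/5)sin x
image of cos 2x: -(296/25)cos 2x + (28/25)sin 2x
image of sin 2x: -(28/25)cos 2x - (296/25)sin 2x
each image's coordinates form column j of the matrix


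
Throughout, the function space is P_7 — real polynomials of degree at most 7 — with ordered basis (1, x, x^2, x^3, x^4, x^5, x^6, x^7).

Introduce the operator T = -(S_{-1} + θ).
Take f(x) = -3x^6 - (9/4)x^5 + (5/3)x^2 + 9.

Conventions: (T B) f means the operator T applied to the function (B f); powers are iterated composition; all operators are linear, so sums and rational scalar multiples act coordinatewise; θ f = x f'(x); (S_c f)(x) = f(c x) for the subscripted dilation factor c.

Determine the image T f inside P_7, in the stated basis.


g(x) = 21x^6 + 9x^5 - 5x^2 - 9

S_{-1} f = -3x^6 + (9/4)x^5 + (5/3)x^2 + 9
θ f = -18x^6 - (45/4)x^5 + (10/3)x^2
(S_{-1} + θ) f = -21x^6 - 9x^5 + 5x^2 + 9
(-(S_{-1} + θ)) f = 21x^6 + 9x^5 - 5x^2 - 9


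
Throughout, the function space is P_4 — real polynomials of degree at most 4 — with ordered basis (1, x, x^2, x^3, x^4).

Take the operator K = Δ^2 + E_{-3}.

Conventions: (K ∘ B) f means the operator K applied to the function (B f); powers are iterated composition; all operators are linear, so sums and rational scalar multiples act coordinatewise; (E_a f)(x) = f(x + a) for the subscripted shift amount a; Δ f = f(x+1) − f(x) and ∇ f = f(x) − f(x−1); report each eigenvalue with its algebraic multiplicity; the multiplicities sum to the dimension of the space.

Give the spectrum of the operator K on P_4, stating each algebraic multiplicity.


image of 1: 1
image of x: x - 3
image of x^2: x^2 - 6x + 11
image of x^3: x^3 - 9x^2 + 33x - 21
image of x^4: x^4 - 12x^3 + 66x^2 - 84x + 95
the matrix is upper triangular; its diagonal is (1, 1, 1, 1, 1)
for a triangular matrix the eigenvalues are the diagonal entries, with algebraic multiplicity their repetition count

λ = 1 (multiplicity 5)


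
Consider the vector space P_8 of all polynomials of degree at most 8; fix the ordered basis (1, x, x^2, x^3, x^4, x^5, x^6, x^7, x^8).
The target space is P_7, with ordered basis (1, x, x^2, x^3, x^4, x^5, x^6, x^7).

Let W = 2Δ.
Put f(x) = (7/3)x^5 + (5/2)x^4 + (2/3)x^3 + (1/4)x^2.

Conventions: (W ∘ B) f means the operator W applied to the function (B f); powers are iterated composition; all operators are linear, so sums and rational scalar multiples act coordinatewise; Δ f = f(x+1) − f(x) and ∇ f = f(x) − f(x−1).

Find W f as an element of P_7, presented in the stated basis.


the image equals g(x) = (70/3)x^4 + (200/3)x^3 + (242/3)x^2 + (145/3)x + 23/2

Δ f = (35/3)x^4 + (100/3)x^3 + (121/3)x^2 + (145/6)x + 23/4
(2Δ) f = (70/3)x^4 + (200/3)x^3 + (242/3)x^2 + (145/3)x + 23/2


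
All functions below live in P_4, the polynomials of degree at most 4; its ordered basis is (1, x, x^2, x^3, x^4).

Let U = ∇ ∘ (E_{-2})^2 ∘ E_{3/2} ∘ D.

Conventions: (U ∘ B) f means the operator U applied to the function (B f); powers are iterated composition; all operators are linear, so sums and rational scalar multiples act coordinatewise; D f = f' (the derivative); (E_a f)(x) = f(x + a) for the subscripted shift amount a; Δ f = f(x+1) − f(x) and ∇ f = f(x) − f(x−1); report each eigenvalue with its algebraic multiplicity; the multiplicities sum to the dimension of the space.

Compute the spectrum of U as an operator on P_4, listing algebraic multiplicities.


λ = 0 (multiplicity 5)

image of 1: 0
image of x: 0
image of x^2: 2
image of x^3: 6x - 18
image of x^4: 12x^2 - 72x + 109
the matrix is upper triangular; its diagonal is (0, 0, 0, 0, 0)
for a triangular matrix the eigenvalues are the diagonal entries, with algebraic multiplicity their repetition count


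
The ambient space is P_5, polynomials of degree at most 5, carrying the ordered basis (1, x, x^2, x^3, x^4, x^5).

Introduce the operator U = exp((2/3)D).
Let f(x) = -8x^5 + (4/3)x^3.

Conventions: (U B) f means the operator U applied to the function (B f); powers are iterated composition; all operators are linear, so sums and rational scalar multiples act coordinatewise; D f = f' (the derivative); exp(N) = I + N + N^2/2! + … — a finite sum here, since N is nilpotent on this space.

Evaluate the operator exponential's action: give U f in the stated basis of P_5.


g(x) = -8x^5 - (80/3)x^4 - (308/9)x^3 - (568/27)x^2 - (496/81)x - 160/243

order-1 term: -(80/3)x^4 + (8/3)x^2
order-2 term: -(320/9)x^3 + (16/9)x
order-3 term: -(640/27)x^2 + 32/81
order-4 term: -(640/81)x
order-5 term: -256/243
the series for exp((2/3)D) f terminates at order 5
exp((2/3)D) f = -8x^5 - (80/3)x^4 - (308/9)x^3 - (568/27)x^2 - (496/81)x - 160/243


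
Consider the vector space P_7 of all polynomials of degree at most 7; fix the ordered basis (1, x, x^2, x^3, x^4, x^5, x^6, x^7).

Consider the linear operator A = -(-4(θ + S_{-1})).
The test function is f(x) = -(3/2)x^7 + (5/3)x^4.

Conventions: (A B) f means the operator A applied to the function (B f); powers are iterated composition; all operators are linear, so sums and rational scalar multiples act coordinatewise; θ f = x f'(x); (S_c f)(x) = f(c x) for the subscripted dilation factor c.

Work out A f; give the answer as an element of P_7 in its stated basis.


g(x) = -36x^7 + (100/3)x^4

θ f = -(21/2)x^7 + (20/3)x^4
S_{-1} f = (3/2)x^7 + (5/3)x^4
(θ + S_{-1}) f = -9x^7 + (25/3)x^4
(-4(θ + S_{-1})) f = 36x^7 - (100/3)x^4
(-(-4(θ + S_{-1}))) f = -36x^7 + (100/3)x^4


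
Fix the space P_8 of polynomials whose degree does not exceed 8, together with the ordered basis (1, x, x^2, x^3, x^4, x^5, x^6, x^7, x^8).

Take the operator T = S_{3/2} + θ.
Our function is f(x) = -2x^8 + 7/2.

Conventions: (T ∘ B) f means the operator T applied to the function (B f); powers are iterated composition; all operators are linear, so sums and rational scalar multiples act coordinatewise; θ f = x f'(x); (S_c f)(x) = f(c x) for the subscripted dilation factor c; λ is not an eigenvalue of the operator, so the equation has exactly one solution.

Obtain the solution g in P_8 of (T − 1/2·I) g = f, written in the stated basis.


write g with unknown coordinates in the stated basis and equate coefficients in (T − 1/2·I) g = f
solving from the highest basis element down gives g = -(512/8481)x^8 + 7
check: T g = -(17218/8481)x^8 + 7
so T g − 1/2·g = -2x^8 + 7/2 = f ✓

the image equals g(x) = -(512/8481)x^8 + 7


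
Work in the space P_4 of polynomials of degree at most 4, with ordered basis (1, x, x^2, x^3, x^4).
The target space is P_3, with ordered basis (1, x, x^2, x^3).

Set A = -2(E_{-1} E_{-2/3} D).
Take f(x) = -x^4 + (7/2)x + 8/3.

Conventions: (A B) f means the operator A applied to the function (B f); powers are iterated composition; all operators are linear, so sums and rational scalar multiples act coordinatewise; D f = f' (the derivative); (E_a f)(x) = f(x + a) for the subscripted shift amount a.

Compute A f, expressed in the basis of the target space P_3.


D f = -4x^3 + 7/2
E_{-2/3} D f = -4x^3 + 8x^2 - (16/3)x + 253/54
E_{-1} E_{-2/3} D f = -4x^3 + 20x^2 - (100/3)x + 1189/54
(-2(E_{-1} E_{-2/3} D)) f = 8x^3 - 40x^2 + (200/3)x - 1189/27

the result is g(x) = 8x^3 - 40x^2 + (200/3)x - 1189/27


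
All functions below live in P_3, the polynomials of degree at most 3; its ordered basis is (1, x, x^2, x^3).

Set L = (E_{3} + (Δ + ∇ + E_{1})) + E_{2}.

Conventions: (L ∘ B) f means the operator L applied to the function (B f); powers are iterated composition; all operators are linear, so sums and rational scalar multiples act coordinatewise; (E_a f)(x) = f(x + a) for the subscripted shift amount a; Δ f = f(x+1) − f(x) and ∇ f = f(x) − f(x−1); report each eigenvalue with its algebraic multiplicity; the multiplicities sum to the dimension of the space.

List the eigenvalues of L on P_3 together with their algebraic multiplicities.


λ = 3 (multiplicity 4)

image of 1: 3
image of x: 3x + 8
image of x^2: 3x^2 + 16x + 14
image of x^3: 3x^3 + 24x^2 + 42x + 38
the matrix is upper triangular; its diagonal is (3, 3, 3, 3)
for a triangular matrix the eigenvalues are the diagonal entries, with algebraic multiplicity their repetition count


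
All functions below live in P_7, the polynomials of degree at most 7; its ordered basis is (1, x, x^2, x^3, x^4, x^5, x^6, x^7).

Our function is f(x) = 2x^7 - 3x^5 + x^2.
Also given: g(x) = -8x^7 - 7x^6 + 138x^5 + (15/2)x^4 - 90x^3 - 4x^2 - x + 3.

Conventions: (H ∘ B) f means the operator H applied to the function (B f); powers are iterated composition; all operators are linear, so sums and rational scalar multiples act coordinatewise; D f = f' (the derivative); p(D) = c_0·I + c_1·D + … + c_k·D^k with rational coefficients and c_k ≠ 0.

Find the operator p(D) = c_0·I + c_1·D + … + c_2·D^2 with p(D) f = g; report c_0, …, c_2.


c_0 = -4, c_1 = -1/2, c_2 = 3/2

D^0 f = 2x^7 - 3x^5 + x^2
D^1 f = 14x^6 - 15x^4 + 2x
D^2 f = 84x^5 - 60x^3 + 2
matching coefficients of g against c_0 f + c_1 Df + … from the top degree down determines the c_i
solution: c_0 = -4, c_1 = -1/2, c_2 = 3/2


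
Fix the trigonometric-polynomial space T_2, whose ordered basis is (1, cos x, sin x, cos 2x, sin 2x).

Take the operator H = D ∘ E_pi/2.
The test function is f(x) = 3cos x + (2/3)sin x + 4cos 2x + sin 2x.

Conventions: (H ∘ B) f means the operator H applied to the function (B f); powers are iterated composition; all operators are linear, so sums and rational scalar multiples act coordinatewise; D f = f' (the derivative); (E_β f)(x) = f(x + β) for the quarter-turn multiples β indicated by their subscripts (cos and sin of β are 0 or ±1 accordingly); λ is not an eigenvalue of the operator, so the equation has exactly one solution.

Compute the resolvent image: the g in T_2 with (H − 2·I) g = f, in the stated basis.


the image equals g(x) = -cos x - (2/9)sin x - (3/4)cos 2x - (5/4)sin 2x

write g with unknown coordinates in the stated basis and equate coefficients in (H − 2·I) g = f
solving from the highest basis element down gives g = -cos x - (2/9)sin x - (3/4)cos 2x - (5/4)sin 2x
check: H g = cos x + (2/9)sin x + (5/2)cos 2x - (3/2)sin 2x
so H g − 2·g = 3cos x + (2/3)sin x + 4cos 2x + sin 2x = f ✓


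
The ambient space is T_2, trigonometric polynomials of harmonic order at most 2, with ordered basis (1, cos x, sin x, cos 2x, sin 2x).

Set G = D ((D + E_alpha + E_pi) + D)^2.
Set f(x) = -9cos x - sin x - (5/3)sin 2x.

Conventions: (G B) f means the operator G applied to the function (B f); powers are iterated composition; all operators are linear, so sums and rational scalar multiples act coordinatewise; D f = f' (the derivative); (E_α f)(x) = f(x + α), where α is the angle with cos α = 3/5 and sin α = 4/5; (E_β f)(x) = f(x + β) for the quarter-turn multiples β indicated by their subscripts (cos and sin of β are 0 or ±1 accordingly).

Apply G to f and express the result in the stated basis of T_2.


D f = -cos x + 9sin x - (10/3)cos 2x
E_alpha f = -(31/5)cos x + (33/5)sin x - (8/5)cos 2x + (7/15)sin 2x
E_pi f = 9cos x + sin x - (5/3)sin 2x
(D + E_alpha + E_pi) f = (9/5)cos x + (83/5)sin x - (74/15)cos 2x - (6/5)sin 2x
D f = -cos x + 9sin x - (10/3)cos 2x
((D + E_alpha + E_pi) + D) f = (4/5)cos x + (128/5)sin x - (124/15)cos 2x - (6/5)sin 2x
D ((D + E_alpha + E_pi) + D) f = (128/5)cos x - (4/5)sin x - (12/5)cos 2x + (248/15)sin 2x
E_alpha ((D + E_alpha + E_pi) + D) f = (524/25)cos x + (368/25)sin x + (436/375)cos 2x + (1034/125)sin 2x
E_pi ((D + E_alpha + E_pi) + D) f = -(4/5)cos x - (128/5)sin x - (124/15)cos 2x - (6/5)sin 2x
(D + E_alpha + E_pi) ((D + E_alpha + E_pi) + D) f = (1144/25)cos x - (292/25)sin x - (1188/125)cos 2x + (8852/375)sin 2x
D ((D + E_alpha + E_pi) + D) f = (128/5)cos x - (4/5)sin x - (12/5)cos 2x + (248/15)sin 2x
((D + E_alpha + E_pi) + D) ((D + E_alpha + E_pi) + D) f = (1784/25)cos x - (312/25)sin x - (1488/125)cos 2x + (15052/375)sin 2x
D ((D + E_alpha + E_pi) + D)^2 f = -(312/25)cos x - (1784/25)sin x + (30104/375)cos 2x + (2976/125)sin 2x

the image equals g(x) = -(312/25)cos x - (1784/25)sin x + (30104/375)cos 2x + (2976/125)sin 2x


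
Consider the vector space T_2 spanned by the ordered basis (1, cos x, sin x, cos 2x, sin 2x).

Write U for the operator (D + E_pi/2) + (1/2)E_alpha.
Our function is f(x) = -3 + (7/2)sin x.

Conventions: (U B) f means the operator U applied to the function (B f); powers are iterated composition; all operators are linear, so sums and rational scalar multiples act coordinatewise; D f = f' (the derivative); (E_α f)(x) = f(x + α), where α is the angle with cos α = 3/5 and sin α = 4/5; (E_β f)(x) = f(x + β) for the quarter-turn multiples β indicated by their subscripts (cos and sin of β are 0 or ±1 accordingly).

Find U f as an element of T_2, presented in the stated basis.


D f = (7/2)cos x
E_pi/2 f = -3 + (7/2)cos x
(D + E_pi/2) f = -3 + 7cos x
E_alpha f = -3 + (14/5)cos x + (21/10)sin x
((1/2)E_alpha) f = -3/2 + (7/5)cos x + (21/20)sin x
((D + E_pi/2) + (1/2)E_alpha) f = -9/2 + (42/5)cos x + (21/20)sin x

the image equals g(x) = -9/2 + (42/5)cos x + (21/20)sin x


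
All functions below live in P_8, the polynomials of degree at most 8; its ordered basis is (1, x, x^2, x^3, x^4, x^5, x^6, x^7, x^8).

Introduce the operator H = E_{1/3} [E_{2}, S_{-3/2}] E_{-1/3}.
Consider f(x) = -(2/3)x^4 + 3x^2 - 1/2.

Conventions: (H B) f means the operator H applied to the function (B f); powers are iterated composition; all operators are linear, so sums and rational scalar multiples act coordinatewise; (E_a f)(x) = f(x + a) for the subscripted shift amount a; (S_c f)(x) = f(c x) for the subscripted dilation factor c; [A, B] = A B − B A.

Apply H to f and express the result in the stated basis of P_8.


E_{-1/3} f = -(2/3)x^4 + (8/9)x^3 + (23/9)x^2 - (154/81)x - 85/486
S_{-3/2} E_{-1/3} f = -(27/8)x^4 - 3x^3 + (23/4)x^2 + (77/27)x - 85/486
E_{2} S_{-3/2} E_{-1/3} f = -(27/8)x^4 - 30x^3 - (373/4)x^2 - (3190/27)x - 24043/486
E_{2} E_{-1/3} f = -(2/3)x^4 - (40/9)x^3 - (73/9)x^2 - (190/81)x + 1307/486
S_{-3/2} E_{2} E_{-1/3} f = -(27/8)x^4 + 15x^3 - (73/4)x^2 + (95/27)x + 1307/486
[E_{2}, S_{-3/2}] E_{-1/3} f = -45x^3 - 75x^2 - (365/3)x - 4225/81
E_{1/3} [E_{2}, S_{-3/2}] E_{-1/3} f = -45x^3 - 120x^2 - (560/3)x - 8320/81

the image equals g(x) = -45x^3 - 120x^2 - (560/3)x - 8320/81


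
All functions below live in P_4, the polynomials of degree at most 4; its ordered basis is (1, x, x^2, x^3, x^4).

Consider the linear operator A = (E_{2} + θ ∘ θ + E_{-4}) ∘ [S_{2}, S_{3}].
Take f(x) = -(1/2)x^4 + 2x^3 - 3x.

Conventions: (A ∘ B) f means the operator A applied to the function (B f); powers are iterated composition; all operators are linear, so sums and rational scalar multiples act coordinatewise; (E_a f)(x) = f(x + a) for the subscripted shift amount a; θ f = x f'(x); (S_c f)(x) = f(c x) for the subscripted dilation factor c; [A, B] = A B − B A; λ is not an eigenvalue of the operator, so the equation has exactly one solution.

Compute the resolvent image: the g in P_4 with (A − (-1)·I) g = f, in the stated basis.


the result is g(x) = -(1/2)x^4 + 2x^3 - 3x

write g with unknown coordinates in the stated basis and equate coefficients in (A − (-1)·I) g = f
solving from the highest basis element down gives g = -(1/2)x^4 + 2x^3 - 3x
check: A g = 0
so A g − (-1)·g = -(1/2)x^4 + 2x^3 - 3x = f ✓


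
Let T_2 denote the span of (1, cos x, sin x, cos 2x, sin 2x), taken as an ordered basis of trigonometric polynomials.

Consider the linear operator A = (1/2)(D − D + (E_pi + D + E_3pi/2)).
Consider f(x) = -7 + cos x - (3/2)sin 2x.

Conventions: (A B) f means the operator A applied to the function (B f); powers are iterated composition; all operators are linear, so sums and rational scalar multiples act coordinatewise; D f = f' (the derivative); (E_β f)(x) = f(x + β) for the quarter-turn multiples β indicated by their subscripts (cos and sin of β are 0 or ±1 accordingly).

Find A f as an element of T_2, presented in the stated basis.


the image equals g(x) = -7 - (1/2)cos x - (3/2)cos 2x

D f = -sin x - 3cos 2x
D f = -sin x - 3cos 2x
(-D) f = sin x + 3cos 2x
E_pi f = -7 - cos x - (3/2)sin 2x
D f = -sin x - 3cos 2x
E_3pi/2 f = -7 + sin x + (3/2)sin 2x
(E_pi + D + E_3pi/2) f = -14 - cos x - 3cos 2x
(D − D + (E_pi + D + E_3pi/2)) f = -14 - cos x - 3cos 2x
((1/2)(D − D + (E_pi + D + E_3pi/2))) f = -7 - (1/2)cos x - (3/2)cos 2x


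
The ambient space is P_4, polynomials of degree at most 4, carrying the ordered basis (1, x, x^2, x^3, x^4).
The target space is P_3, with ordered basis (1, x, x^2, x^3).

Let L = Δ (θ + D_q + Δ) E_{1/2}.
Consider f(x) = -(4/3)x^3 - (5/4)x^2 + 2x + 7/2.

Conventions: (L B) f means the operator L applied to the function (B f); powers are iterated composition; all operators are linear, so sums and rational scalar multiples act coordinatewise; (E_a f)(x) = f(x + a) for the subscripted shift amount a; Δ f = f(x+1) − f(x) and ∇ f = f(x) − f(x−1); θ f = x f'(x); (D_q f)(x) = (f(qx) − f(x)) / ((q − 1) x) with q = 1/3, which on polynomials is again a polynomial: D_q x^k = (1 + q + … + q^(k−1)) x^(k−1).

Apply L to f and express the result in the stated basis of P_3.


E_{1/2} f = -(4/3)x^3 - (13/4)x^2 - (1/4)x + 193/48
θ E_{1/2} f = -4x^3 - (13/2)x^2 - (1/4)x
D_q E_{1/2} f = -(52/27)x^2 - (13/3)x - 1/4
Δ E_{1/2} f = -4x^2 - (21/2)x - 29/6
(θ + D_q + Δ) E_{1/2} f = -4x^3 - (671/54)x^2 - (181/12)x - 61/12
Δ (θ + D_q + Δ) E_{1/2} f = -12x^2 - (995/27)x - 3403/108

the image equals g(x) = -12x^2 - (995/27)x - 3403/108


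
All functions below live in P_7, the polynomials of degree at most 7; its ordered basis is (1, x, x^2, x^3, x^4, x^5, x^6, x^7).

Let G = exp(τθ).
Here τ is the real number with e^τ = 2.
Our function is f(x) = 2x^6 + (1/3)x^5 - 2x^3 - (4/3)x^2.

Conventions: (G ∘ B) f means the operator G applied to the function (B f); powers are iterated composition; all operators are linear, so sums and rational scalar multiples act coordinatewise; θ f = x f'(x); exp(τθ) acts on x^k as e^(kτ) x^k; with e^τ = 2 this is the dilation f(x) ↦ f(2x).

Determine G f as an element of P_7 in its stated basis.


the result is g(x) = 128x^6 + (32/3)x^5 - 16x^3 - (16/3)x^2

exp(τθ) x^k = e^(kτ) x^k; with e^τ = 2 this sends x^k to 2^k x^k
x^2 ↦ 4 x^2
x^3 ↦ 8 x^3
x^5 ↦ 32 x^5
x^6 ↦ 64 x^6
applying this coordinatewise to f: exp(τθ) f = 128x^6 + (32/3)x^5 - 16x^3 - (16/3)x^2


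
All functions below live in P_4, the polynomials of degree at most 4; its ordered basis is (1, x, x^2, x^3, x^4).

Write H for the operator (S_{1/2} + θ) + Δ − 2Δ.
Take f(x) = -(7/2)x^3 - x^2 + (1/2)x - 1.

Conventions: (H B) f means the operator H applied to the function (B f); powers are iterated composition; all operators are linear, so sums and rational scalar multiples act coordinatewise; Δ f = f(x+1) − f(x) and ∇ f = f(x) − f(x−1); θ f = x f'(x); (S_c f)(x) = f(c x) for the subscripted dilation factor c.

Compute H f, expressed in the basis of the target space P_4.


S_{1/2} f = -(7/16)x^3 - (1/4)x^2 + (1/4)x - 1
θ f = -(21/2)x^3 - 2x^2 + (1/2)x
(S_{1/2} + θ) f = -(175/16)x^3 - (9/4)x^2 + (3/4)x - 1
Δ f = -(21/2)x^2 - (25/2)x - 4
Δ f = -(21/2)x^2 - (25/2)x - 4
(-2Δ) f = 21x^2 + 25x + 8
((S_{1/2} + θ) + Δ − 2Δ) f = -(175/16)x^3 + (33/4)x^2 + (53/4)x + 3

the result is g(x) = -(175/16)x^3 + (33/4)x^2 + (53/4)x + 3


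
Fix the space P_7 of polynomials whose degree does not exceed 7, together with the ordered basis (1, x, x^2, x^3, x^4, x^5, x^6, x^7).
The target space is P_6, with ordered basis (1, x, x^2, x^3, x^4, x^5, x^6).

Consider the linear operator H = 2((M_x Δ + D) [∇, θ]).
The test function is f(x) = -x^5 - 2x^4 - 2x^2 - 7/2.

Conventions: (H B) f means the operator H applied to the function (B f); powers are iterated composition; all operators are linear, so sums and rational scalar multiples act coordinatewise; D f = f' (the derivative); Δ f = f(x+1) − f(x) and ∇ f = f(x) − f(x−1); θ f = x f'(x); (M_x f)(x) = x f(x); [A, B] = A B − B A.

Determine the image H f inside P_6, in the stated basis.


the result is g(x) = -40x^4 - 28x^3 + 80x^2 - 38x - 16

θ f = -5x^5 - 8x^4 - 4x^2
∇ θ f = -25x^4 + 18x^3 - 2x^2 - 15x + 7
∇ f = -5x^4 + 2x^3 + 2x^2 - 7x + 3
θ ∇ f = -20x^4 + 6x^3 + 4x^2 - 7x
[∇, θ] f = -5x^4 + 12x^3 - 6x^2 - 8x + 7
Δ [∇, θ] f = -20x^3 + 6x^2 + 4x - 7
M_x Δ [∇, θ] f = -20x^4 + 6x^3 + 4x^2 - 7x
D [∇, θ] f = -20x^3 + 36x^2 - 12x - 8
(M_x Δ + D) [∇, θ] f = -20x^4 - 14x^3 + 40x^2 - 19x - 8
(2((M_x Δ + D) [∇, θ])) f = -40x^4 - 28x^3 + 80x^2 - 38x - 16


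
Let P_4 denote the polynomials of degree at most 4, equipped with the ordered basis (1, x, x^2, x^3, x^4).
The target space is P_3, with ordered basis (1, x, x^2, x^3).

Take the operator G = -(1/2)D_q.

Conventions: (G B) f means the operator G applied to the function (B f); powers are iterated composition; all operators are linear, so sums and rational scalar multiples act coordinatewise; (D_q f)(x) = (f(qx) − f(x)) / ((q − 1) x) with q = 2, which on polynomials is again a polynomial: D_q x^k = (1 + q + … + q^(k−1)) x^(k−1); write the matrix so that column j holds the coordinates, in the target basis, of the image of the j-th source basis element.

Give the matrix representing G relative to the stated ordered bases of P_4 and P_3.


the matrix is [[0, -1/2, 0, 0, 0]; [0, 0, -3/2, 0, 0]; [0, 0, 0, -7/2, 0]; [0, 0, 0, 0, -15/2]] (rows listed top to bottom)

image of 1: 0
image of x: -1/2
image of x^2: -(3/2)x
image of x^3: -(7/2)x^2
image of x^4: -(15/2)x^3
each image's coordinates form column j of the matrix


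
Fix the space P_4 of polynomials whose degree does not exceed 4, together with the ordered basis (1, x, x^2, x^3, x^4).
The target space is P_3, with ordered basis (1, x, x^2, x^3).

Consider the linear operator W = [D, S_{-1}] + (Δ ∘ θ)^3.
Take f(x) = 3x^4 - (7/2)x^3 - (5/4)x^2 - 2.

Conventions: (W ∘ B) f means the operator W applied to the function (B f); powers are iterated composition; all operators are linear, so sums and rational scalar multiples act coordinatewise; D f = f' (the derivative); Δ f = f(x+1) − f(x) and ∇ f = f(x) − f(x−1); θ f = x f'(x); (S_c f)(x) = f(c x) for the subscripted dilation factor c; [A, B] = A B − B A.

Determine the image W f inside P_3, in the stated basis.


S_{-1} f = 3x^4 + (7/2)x^3 - (5/4)x^2 - 2
D S_{-1} f = 12x^3 + (21/2)x^2 - (5/2)x
D f = 12x^3 - (21/2)x^2 - (5/2)x
S_{-1} D f = -12x^3 - (21/2)x^2 + (5/2)x
[D, S_{-1}] f = 24x^3 + 21x^2 - 5x
θ f = 12x^4 - (21/2)x^3 - (5/2)x^2
Δ θ f = 48x^3 + (81/2)x^2 + (23/2)x - 1
θ (Δ ∘ θ) f = 144x^3 + 81x^2 + (23/2)x
Δ θ (Δ ∘ θ) f = 432x^2 + 594x + 473/2
θ (Δ ∘ θ) (Δ ∘ θ) f = 864x^2 + 594x
Δ θ (Δ ∘ θ) (Δ ∘ θ) f = 1728x + 1458
([D, S_{-1}] + (Δ ∘ θ)^3) f = 24x^3 + 21x^2 + 1723x + 1458

g(x) = 24x^3 + 21x^2 + 1723x + 1458


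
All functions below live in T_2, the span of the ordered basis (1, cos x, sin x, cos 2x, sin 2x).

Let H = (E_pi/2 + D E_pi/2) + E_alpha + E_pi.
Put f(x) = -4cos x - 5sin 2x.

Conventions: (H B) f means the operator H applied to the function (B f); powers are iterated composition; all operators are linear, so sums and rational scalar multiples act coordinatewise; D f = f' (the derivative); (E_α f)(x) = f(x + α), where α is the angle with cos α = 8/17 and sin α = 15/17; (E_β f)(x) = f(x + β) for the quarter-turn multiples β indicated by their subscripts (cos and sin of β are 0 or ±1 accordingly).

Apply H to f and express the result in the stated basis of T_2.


g(x) = (104/17)cos x + (128/17)sin x + (1690/289)cos 2x + (805/289)sin 2x

E_pi/2 f = 4sin x + 5sin 2x
E_pi/2 f = 4sin x + 5sin 2x
D E_pi/2 f = 4cos x + 10cos 2x
(E_pi/2 + D E_pi/2) f = 4cos x + 4sin x + 10cos 2x + 5sin 2x
E_alpha f = -(32/17)cos x + (60/17)sin x - (1200/289)cos 2x + (805/289)sin 2x
E_pi f = 4cos x - 5sin 2x
((E_pi/2 + D E_pi/2) + E_alpha + E_pi) f = (104/17)cos x + (128/17)sin x + (1690/289)cos 2x + (805/289)sin 2x


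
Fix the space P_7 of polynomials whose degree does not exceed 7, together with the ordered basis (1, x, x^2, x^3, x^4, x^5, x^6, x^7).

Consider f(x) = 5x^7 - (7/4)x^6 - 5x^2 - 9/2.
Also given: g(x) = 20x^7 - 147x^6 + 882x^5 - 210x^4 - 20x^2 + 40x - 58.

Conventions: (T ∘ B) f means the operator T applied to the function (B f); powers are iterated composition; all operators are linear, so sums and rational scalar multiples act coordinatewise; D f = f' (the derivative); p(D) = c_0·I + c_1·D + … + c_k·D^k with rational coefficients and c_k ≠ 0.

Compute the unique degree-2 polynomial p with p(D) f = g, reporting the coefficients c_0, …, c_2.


c_0 = 4, c_1 = -4, c_2 = 4

D^0 f = 5x^7 - (7/4)x^6 - 5x^2 - 9/2
D^1 f = 35x^6 - (21/2)x^5 - 10x
D^2 f = 210x^5 - (105/2)x^4 - 10
matching coefficients of g against c_0 f + c_1 Df + … from the top degree down determines the c_i
solution: c_0 = 4, c_1 = -4, c_2 = 4


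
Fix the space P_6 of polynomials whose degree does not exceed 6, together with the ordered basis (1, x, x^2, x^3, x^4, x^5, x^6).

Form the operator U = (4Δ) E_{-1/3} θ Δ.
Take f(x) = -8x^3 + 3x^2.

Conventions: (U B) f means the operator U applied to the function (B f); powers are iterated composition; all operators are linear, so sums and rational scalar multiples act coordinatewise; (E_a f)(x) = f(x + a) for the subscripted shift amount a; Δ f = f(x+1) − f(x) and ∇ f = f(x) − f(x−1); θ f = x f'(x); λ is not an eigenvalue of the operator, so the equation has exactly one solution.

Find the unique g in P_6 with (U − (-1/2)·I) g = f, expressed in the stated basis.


the result is g(x) = -16x^3 + 6x^2 + 1536x + 544

write g with unknown coordinates in the stated basis and equate coefficients in (U − (-1/2)·I) g = f
solving from the highest basis element down gives g = -16x^3 + 6x^2 + 1536x + 544
check: U g = -768x - 272
so U g − (-1/2)·g = -8x^3 + 3x^2 = f ✓


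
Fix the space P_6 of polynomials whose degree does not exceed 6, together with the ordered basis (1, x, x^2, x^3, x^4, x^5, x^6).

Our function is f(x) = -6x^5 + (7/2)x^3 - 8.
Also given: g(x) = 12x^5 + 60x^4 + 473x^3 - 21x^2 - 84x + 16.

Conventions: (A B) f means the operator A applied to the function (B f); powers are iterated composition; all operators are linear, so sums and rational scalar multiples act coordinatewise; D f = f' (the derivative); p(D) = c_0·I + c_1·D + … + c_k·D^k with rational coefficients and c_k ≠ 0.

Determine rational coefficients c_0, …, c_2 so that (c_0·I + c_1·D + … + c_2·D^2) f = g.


c_0 = -2, c_1 = -2, c_2 = -4

D^0 f = -6x^5 + (7/2)x^3 - 8
D^1 f = -30x^4 + (21/2)x^2
D^2 f = -120x^3 + 21x
matching coefficients of g against c_0 f + c_1 Df + … from the top degree down determines the c_i
solution: c_0 = -2, c_1 = -2, c_2 = -4


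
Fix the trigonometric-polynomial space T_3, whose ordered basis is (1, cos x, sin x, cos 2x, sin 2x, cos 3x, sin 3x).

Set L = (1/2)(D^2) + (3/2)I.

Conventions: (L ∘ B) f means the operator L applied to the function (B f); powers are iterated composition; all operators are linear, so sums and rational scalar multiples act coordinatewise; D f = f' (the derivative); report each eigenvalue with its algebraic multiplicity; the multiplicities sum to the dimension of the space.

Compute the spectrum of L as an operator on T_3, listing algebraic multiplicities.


image of 1: 3/2
image of cos x: cos x
image of sin x: sin x
image of cos 2x: -(1/2)cos 2x
image of sin 2x: -(1/2)sin 2x
image of cos 3x: -3cos 3x
image of sin 3x: -3sin 3x
the matrix is diagonal; its diagonal is (3/2, 1, 1, -1/2, -1/2, -3, -3)
for a triangular matrix the eigenvalues are the diagonal entries, with algebraic multiplicity their repetition count

λ = -3 (multiplicity 2), λ = -1/2 (multiplicity 2), λ = 1 (multiplicity 2), λ = 3/2 (multiplicity 1)


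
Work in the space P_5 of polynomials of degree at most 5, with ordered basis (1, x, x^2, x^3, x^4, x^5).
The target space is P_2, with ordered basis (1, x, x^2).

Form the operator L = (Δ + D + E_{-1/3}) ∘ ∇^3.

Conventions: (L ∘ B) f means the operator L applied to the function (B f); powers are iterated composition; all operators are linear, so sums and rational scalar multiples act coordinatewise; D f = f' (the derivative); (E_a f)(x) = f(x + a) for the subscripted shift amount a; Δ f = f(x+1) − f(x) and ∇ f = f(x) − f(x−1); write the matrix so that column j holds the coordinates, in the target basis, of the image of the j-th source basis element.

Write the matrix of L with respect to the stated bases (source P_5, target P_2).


the matrix is [[0, 0, 0, 6, 4, -250/3]; [0, 0, 0, 0, 24, 20]; [0, 0, 0, 0, 0, 60]] (rows listed top to bottom)

image of 1: 0
image of x: 0
image of x^2: 0
image of x^3: 6
image of x^4: 24x + 4
image of x^5: 60x^2 + 20x - 250/3
each image's coordinates form column j of the matrix


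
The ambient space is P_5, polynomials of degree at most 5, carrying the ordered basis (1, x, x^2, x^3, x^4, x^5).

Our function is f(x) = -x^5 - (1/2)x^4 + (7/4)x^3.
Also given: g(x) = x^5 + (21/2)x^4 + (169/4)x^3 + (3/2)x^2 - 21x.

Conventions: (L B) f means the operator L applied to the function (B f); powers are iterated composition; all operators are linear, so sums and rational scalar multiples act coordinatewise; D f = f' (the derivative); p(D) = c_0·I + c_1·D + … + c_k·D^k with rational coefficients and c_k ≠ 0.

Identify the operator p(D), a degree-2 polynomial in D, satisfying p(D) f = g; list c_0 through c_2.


p(D) = -I − 2·D − 2·D^2, i.e. c_0 = -1, c_1 = -2, c_2 = -2

D^0 f = -x^5 - (1/2)x^4 + (7/4)x^3
D^1 f = -5x^4 - 2x^3 + (21/4)x^2
D^2 f = -20x^3 - 6x^2 + (21/2)x
matching coefficients of g against c_0 f + c_1 Df + … from the top degree down determines the c_i
solution: c_0 = -1, c_1 = -2, c_2 = -2


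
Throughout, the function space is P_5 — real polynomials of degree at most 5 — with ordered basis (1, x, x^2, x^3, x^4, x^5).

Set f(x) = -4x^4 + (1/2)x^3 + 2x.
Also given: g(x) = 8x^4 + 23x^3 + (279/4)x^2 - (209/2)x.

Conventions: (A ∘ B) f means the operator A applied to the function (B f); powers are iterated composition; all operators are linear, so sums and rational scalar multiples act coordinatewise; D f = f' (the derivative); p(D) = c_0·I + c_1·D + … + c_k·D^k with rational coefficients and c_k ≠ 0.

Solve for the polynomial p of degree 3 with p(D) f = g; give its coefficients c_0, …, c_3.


c_0 = -2, c_1 = -3/2, c_2 = -3/2, c_3 = 1

D^0 f = -4x^4 + (1/2)x^3 + 2x
D^1 f = -16x^3 + (3/2)x^2 + 2
D^2 f = -48x^2 + 3x
D^3 f = -96x + 3
matching coefficients of g against c_0 f + c_1 Df + … from the top degree down determines the c_i
solution: c_0 = -2, c_1 = -3/2, c_2 = -3/2, c_3 = 1


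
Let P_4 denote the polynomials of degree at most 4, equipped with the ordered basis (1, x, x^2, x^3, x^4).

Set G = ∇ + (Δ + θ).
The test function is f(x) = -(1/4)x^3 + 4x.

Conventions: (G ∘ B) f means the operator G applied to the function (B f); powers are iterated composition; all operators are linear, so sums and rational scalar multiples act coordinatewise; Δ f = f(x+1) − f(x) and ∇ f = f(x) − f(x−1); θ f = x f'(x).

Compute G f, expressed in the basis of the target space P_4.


the image equals g(x) = -(3/4)x^3 - (3/2)x^2 + 4x + 15/2

∇ f = -(3/4)x^2 + (3/4)x + 15/4
Δ f = -(3/4)x^2 - (3/4)x + 15/4
θ f = -(3/4)x^3 + 4x
(Δ + θ) f = -(3/4)x^3 - (3/4)x^2 + (13/4)x + 15/4
(∇ + (Δ + θ)) f = -(3/4)x^3 - (3/2)x^2 + 4x + 15/2


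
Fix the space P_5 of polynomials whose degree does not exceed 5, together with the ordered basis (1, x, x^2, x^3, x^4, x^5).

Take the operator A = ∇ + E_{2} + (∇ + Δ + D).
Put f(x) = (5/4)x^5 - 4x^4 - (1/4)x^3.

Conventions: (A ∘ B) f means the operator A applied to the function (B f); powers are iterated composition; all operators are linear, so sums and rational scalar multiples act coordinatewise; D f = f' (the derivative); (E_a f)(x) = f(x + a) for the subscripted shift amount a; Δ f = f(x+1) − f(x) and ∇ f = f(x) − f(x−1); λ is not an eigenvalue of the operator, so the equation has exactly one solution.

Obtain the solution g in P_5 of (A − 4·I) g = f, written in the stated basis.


g(x) = -(5/12)x^5 - (17/6)x^4 - (107/4)x^3 - (1735/9)x^2 - (2710/3)x - 19049/9

write g with unknown coordinates in the stated basis and equate coefficients in (A − 4·I) g = f
solving from the highest basis element down gives g = -(5/12)x^5 - (17/6)x^4 - (107/4)x^3 - (1735/9)x^2 - (2710/3)x - 19049/9
check: A g = -(5/12)x^5 - (46/3)x^4 - (429/4)x^3 - (6940/9)x^2 - (10840/3)x - 76196/9
so A g − 4·g = (5/4)x^5 - 4x^4 - (1/4)x^3 = f ✓


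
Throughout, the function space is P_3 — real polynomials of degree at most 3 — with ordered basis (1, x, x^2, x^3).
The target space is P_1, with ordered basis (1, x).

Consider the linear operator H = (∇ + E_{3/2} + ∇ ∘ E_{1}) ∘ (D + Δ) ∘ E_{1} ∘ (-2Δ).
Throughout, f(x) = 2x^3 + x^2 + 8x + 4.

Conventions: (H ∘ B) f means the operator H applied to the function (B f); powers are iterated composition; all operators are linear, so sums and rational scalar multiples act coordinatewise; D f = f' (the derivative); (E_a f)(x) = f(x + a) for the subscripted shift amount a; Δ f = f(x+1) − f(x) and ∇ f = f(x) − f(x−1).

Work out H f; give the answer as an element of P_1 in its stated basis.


Δ f = 6x^2 + 8x + 11
(-2Δ) f = -12x^2 - 16x - 22
E_{1} (-2Δ) f = -12x^2 - 40x - 50
D E_{1} (-2Δ) f = -24x - 40
Δ E_{1} (-2Δ) f = -24x - 52
(D + Δ) E_{1} (-2Δ) f = -48x - 92
∇ ((D + Δ) ∘ E_{1}) (-2Δ) f = -48
E_{3/2} ((D + Δ) ∘ E_{1}) (-2Δ) f = -48x - 164
E_{1} ((D + Δ) ∘ E_{1}) (-2Δ) f = -48x - 140
∇ E_{1} ((D + Δ) ∘ E_{1}) (-2Δ) f = -48
(∇ + E_{3/2} + ∇ ∘ E_{1}) ((D + Δ) ∘ E_{1}) (-2Δ) f = -48x - 260

g(x) = -48x - 260


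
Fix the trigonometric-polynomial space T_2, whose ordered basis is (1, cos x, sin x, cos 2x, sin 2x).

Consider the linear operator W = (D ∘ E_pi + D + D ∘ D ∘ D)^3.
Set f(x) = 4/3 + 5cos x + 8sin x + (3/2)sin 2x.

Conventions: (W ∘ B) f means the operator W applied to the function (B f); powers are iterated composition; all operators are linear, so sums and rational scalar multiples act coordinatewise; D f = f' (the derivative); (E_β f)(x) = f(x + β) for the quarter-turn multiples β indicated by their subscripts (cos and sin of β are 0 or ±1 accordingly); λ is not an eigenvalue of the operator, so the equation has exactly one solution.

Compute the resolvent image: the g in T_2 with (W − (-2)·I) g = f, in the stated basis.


write g with unknown coordinates in the stated basis and equate coefficients in (W − (-2)·I) g = f
solving from the highest basis element down gives g = 2/3 + (2/5)cos x + (21/5)sin x - (24/1025)cos 2x + (3/4100)sin 2x
check: W g = (21/5)cos x - (2/5)sin x + (48/1025)cos 2x + (1536/1025)sin 2x
so W g − (-2)·g = 4/3 + 5cos x + 8sin x + (3/2)sin 2x = f ✓

the image equals g(x) = 2/3 + (2/5)cos x + (21/5)sin x - (24/1025)cos 2x + (3/4100)sin 2x


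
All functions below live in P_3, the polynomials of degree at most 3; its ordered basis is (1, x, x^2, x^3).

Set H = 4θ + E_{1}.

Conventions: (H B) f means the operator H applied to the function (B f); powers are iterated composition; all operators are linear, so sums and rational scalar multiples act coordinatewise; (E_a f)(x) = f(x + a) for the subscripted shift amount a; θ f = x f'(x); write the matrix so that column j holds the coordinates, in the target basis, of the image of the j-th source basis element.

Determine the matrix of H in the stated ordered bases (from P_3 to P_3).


image of 1: 1
image of x: 5x + 1
image of x^2: 9x^2 + 2x + 1
image of x^3: 13x^3 + 3x^2 + 3x + 1
each image's coordinates form column j of the matrix

the matrix is [[1, 1, 1, 1]; [0, 5, 2, 3]; [0, 0, 9, 3]; [0, 0, 0, 13]] (rows listed top to bottom)


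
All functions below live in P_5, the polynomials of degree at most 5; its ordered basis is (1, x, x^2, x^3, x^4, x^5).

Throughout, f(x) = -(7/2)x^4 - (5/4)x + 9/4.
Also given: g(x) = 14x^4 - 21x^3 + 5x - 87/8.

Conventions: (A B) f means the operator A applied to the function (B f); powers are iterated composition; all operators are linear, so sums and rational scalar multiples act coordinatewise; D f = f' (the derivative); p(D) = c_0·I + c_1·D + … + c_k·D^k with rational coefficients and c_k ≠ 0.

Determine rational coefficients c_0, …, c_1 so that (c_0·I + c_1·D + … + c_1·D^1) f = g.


D^0 f = -(7/2)x^4 - (5/4)x + 9/4
D^1 f = -14x^3 - 5/4
matching coefficients of g against c_0 f + c_1 Df + … from the top degree down determines the c_i
solution: c_0 = -4, c_1 = 3/2

p(D) = -4·I + (3/2)·D, i.e. c_0 = -4, c_1 = 3/2


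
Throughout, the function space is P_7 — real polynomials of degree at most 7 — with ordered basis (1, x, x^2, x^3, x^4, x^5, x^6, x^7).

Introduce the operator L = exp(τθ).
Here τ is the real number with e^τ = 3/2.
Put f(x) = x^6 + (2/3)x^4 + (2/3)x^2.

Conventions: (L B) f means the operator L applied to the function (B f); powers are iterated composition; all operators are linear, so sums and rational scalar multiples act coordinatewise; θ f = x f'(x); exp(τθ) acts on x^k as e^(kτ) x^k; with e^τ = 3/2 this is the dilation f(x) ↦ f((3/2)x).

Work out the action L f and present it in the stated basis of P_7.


the image equals g(x) = (729/64)x^6 + (27/8)x^4 + (3/2)x^2

exp(τθ) x^k = e^(kτ) x^k; with e^τ = 3/2 this sends x^k to (3/2)^k x^k
x^2 ↦ 9/4 x^2
x^4 ↦ 81/16 x^4
x^6 ↦ 729/64 x^6
applying this coordinatewise to f: exp(τθ) f = (729/64)x^6 + (27/8)x^4 + (3/2)x^2


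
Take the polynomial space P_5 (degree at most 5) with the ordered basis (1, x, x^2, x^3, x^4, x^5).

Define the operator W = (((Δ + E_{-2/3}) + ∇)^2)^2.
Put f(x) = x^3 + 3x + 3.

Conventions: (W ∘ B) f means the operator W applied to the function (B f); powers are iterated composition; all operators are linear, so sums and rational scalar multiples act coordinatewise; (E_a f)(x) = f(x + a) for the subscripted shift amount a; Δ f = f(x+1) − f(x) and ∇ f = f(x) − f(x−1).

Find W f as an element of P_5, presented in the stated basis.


g(x) = x^3 + 16x^2 + (217/3)x + 2809/27

Δ f = 3x^2 + 3x + 4
E_{-2/3} f = x^3 - 2x^2 + (13/3)x + 19/27
(Δ + E_{-2/3}) f = x^3 + x^2 + (22/3)x + 127/27
∇ f = 3x^2 - 3x + 4
((Δ + E_{-2/3}) + ∇) f = x^3 + 4x^2 + (13/3)x + 235/27
Δ ((Δ + E_{-2/3}) + ∇) f = 3x^2 + 11x + 28/3
E_{-2/3} ((Δ + E_{-2/3}) + ∇) f = x^3 + 2x^2 + (1/3)x + 197/27
(Δ + E_{-2/3}) ((Δ + E_{-2/3}) + ∇) f = x^3 + 5x^2 + (34/3)x + 449/27
∇ ((Δ + E_{-2/3}) + ∇) f = 3x^2 + 5x + 4/3
((Δ + E_{-2/3}) + ∇) ((Δ + E_{-2/3}) + ∇) f = x^3 + 8x^2 + (49/3)x + 485/27
Δ ((Δ + E_{-2/3}) + ∇)^2 f = 3x^2 + 19x + 76/3
E_{-2/3} ((Δ + E_{-2/3}) + ∇)^2 f = x^3 + 6x^2 + 7x + 31/3
(Δ + E_{-2/3}) ((Δ + E_{-2/3}) + ∇)^2 f = x^3 + 9x^2 + 26x + 107/3
∇ ((Δ + E_{-2/3}) + ∇)^2 f = 3x^2 + 13x + 28/3
((Δ + E_{-2/3}) + ∇) ((Δ + E_{-2/3}) + ∇)^2 f = x^3 + 12x^2 + 39x + 45
Δ ((Δ + E_{-2/3}) + ∇) ((Δ + E_{-2/3}) + ∇)^2 f = 3x^2 + 27x + 52
E_{-2/3} ((Δ + E_{-2/3}) + ∇) ((Δ + E_{-2/3}) + ∇)^2 f = x^3 + 10x^2 + (73/3)x + 649/27
(Δ + E_{-2/3}) ((Δ + E_{-2/3}) + ∇) ((Δ + E_{-2/3}) + ∇)^2 f = x^3 + 13x^2 + (154/3)x + 2053/27
∇ ((Δ + E_{-2/3}) + ∇) ((Δ + E_{-2/3}) + ∇)^2 f = 3x^2 + 21x + 28
((Δ + E_{-2/3}) + ∇) ((Δ + E_{-2/3}) + ∇) ((Δ + E_{-2/3}) + ∇)^2 f = x^3 + 16x^2 + (217/3)x + 2809/27
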